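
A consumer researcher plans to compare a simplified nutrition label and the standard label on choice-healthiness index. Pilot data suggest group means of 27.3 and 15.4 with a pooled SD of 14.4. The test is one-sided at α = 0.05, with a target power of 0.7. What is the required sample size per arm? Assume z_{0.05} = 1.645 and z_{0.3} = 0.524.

n = 14 per group

Cohen's d = |M₁ − M₂| / SD_pooled = |27.3 − 15.4| / 14.4 = 11.9 / 14.4 = 0.826.
For two independent groups with equal n: n = 2·((z_{α} + z_β) / d)².
z_{α} + z_β = 1.645 + 0.524 = 2.169.
n = 2 × (2.169 / 0.826)² = 2 × 2.626² = 2 × 6.90 = 13.8.
Round up to the next whole participant.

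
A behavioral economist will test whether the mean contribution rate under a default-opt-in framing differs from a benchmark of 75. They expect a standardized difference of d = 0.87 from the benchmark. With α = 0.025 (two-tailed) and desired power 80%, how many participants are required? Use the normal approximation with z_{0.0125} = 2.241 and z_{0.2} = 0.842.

For a one-sample test: n = ((z_{α/2} + z_β) / d)².
z_{α/2} + z_β = 2.241 + 0.842 = 3.083.
n = (3.083 / 0.87)² = 3.544² = 12.56.
Round up.

n = 13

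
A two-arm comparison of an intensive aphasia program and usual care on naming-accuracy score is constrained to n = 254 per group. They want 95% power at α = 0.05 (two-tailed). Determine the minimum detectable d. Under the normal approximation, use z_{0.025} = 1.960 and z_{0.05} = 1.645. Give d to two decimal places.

d_min ≈ 0.32

For two independent groups of n = 254 each: d_min = (z_{α/2} + z_β)·√(2/n).
z-sum = 1.960 + 1.645 = 3.605.
d_min = 3.605 × √(2/254) = 3.605 × 0.0887 = 0.320.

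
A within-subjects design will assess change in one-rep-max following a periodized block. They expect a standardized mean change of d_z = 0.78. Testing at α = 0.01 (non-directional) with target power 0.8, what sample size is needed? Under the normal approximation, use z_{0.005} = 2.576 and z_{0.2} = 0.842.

For a paired (one-sample on differences) test: n = ((z_{α/2} + z_β) / d)².
z_{α/2} + z_β = 2.576 + 0.842 = 3.418.
n = (3.418 / 0.78)² = 4.382² = 19.20.
Round up.

n = 20 pairs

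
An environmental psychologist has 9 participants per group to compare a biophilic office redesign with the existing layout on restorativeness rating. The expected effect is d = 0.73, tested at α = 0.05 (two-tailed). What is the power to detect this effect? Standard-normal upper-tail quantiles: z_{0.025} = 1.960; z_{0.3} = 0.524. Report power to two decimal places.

For two equal groups, power = Φ(d·√(n/2) − z_{α/2}).
d·√(n/2) = 0.73 × √(9/2) = 0.73 × 2.121 = 1.549.
z_β = 1.549 − 1.960 = -0.411.
Power = Φ(-0.411) = 0.340.

power ≈ 0.34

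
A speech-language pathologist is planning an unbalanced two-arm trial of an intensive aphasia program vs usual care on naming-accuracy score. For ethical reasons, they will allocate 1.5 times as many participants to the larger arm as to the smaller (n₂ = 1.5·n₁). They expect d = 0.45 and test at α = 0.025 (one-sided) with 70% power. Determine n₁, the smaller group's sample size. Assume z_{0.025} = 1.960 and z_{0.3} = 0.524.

With allocation ratio k = n₂/n₁ = 1.5, Var(x̄₁−x̄₂) = σ²(1/n₁ + 1/(k·n₁)) = σ²·(k+1)/(k·n₁).
So n₁ = (1 + 1/k)·((z_{α} + z_β)/d)² = 1.667 × (2.484/0.45)².
n₁ = 1.667 × 30.47 = 50.8.
Round up: n₁ = 51, giving n₂ = ⌈1.5 × 51⌉ = ⌈76.5⌉ = 77.

n₁ = 51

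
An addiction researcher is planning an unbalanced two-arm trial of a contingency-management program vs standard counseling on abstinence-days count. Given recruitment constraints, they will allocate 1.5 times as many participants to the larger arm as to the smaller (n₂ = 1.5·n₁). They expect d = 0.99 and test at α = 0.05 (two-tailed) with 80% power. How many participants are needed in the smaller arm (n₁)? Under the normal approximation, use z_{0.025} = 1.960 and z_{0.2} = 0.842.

With allocation ratio k = n₂/n₁ = 1.5, Var(x̄₁−x̄₂) = σ²(1/n₁ + 1/(k·n₁)) = σ²·(k+1)/(k·n₁).
So n₁ = (1 + 1/k)·((z_{α/2} + z_β)/d)² = 1.667 × (2.802/0.99)².
n₁ = 1.667 × 8.01 = 13.4.
Round up: n₁ = 14, giving n₂ = 1.5 × 14 = 21.

n₁ = 14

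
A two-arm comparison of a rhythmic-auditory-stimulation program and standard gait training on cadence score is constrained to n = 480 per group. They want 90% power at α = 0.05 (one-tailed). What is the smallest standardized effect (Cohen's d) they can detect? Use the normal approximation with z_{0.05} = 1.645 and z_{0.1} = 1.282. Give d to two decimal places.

d_min ≈ 0.19

For two independent groups of n = 480 each: d_min = (z_{α} + z_β)·√(2/n).
z-sum = 1.645 + 1.282 = 2.927.
d_min = 2.927 × √(2/480) = 2.927 × 0.0645 = 0.189.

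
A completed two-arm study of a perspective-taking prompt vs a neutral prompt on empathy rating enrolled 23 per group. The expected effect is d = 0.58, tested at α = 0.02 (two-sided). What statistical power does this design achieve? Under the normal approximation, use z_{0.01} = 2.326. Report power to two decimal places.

power ≈ 0.36

For two equal groups, power = Φ(d·√(n/2) − z_{α/2}).
d·√(n/2) = 0.58 × √(23/2) = 0.58 × 3.391 = 1.967.
z_β = 1.967 − 2.326 = -0.359.
Power = Φ(-0.359) = 0.360.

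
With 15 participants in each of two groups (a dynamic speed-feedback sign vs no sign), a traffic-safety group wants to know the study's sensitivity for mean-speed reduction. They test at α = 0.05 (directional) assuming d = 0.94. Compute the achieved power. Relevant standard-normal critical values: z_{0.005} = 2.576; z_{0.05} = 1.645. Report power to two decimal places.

For two equal groups, power = Φ(d·√(n/2) − z_{α}).
d·√(n/2) = 0.94 × √(15/2) = 0.94 × 2.739 = 2.574.
z_β = 2.574 − 1.645 = 0.929.
Power = Φ(0.929) = 0.824.

power ≈ 0.82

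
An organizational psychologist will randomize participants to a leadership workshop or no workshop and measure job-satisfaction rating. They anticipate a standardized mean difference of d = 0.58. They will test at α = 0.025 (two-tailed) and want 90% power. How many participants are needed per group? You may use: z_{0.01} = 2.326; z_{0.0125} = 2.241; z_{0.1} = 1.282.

For two independent groups with equal n: n = 2·((z_{α/2} + z_β) / d)².
z_{α/2} + z_β = 2.241 + 1.282 = 3.523.
n = 2 × (3.523 / 0.58)² = 2 × 6.074² = 2 × 36.90 = 73.8.
Round up to the next whole participant.

n = 74 per group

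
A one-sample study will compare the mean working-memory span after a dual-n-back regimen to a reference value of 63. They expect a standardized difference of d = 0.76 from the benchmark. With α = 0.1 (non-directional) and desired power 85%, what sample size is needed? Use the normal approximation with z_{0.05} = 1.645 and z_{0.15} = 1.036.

For a one-sample test: n = ((z_{α/2} + z_β) / d)².
z_{α/2} + z_β = 1.645 + 1.036 = 2.681.
n = (2.681 / 0.76)² = 3.528² = 12.44.
Round up.

n = 13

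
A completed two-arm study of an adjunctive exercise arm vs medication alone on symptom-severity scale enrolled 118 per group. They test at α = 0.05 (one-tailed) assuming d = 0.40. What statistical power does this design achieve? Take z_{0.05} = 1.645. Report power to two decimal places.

For two equal groups, power = Φ(d·√(n/2) − z_{α}).
d·√(n/2) = 0.40 × √(118/2) = 0.40 × 7.681 = 3.072.
z_β = 3.072 − 1.645 = 1.427.
Power = Φ(1.427) = 0.923.

power ≈ 0.92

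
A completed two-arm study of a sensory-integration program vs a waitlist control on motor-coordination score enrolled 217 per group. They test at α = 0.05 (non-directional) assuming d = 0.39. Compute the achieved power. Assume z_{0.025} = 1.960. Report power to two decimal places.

power ≈ 0.98

For two equal groups, power = Φ(d·√(n/2) − z_{α/2}).
d·√(n/2) = 0.39 × √(217/2) = 0.39 × 10.416 = 4.062.
z_β = 4.062 − 1.960 = 2.102.
Power = Φ(2.102) = 0.982.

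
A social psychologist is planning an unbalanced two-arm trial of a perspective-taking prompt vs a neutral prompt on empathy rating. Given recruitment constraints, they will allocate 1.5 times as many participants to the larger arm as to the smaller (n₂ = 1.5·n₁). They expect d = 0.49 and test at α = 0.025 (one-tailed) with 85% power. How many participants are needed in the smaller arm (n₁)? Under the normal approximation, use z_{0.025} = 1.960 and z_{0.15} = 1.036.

n₁ = 63

With allocation ratio k = n₂/n₁ = 1.5, Var(x̄₁−x̄₂) = σ²(1/n₁ + 1/(k·n₁)) = σ²·(k+1)/(k·n₁).
So n₁ = (1 + 1/k)·((z_{α} + z_β)/d)² = 1.667 × (2.996/0.49)².
n₁ = 1.667 × 37.38 = 62.3.
Round up: n₁ = 63, giving n₂ = ⌈1.5 × 63⌉ = ⌈94.5⌉ = 95.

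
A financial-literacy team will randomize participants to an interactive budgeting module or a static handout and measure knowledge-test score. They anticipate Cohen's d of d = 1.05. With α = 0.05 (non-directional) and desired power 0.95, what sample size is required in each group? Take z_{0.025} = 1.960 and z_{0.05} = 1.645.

n = 24 per group

For two independent groups with equal n: n = 2·((z_{α/2} + z_β) / d)².
z_{α/2} + z_β = 1.960 + 1.645 = 3.605.
n = 2 × (3.605 / 1.05)² = 2 × 3.433² = 2 × 11.79 = 23.6.
Round up to the next whole participant.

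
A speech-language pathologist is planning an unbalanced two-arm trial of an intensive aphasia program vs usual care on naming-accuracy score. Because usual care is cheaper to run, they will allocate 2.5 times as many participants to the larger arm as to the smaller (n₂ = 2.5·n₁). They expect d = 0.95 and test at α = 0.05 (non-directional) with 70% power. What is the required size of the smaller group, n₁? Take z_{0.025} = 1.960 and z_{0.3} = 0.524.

n₁ = 10

With allocation ratio k = n₂/n₁ = 2.5, Var(x̄₁−x̄₂) = σ²(1/n₁ + 1/(k·n₁)) = σ²·(k+1)/(k·n₁).
So n₁ = (1 + 1/k)·((z_{α/2} + z_β)/d)² = 1.400 × (2.484/0.95)².
n₁ = 1.400 × 6.84 = 9.6.
Round up: n₁ = 10, giving n₂ = 2.5 × 10 = 25.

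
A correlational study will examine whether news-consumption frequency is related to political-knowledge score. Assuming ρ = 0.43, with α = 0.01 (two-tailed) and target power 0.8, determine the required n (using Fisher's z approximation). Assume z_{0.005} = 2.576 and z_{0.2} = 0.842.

n = 59

Fisher's z: C = ½·ln((1+r)/(1−r)) = ½·ln(2.5088) = 0.4599.
n = ((z_{α/2} + z_β)/C)² + 3.
(2.576 + 0.842) / 0.4599 = 3.418 / 0.4599 = 7.432.
n = 7.432² + 3 = 55.24 + 3 = 58.2.
Round up.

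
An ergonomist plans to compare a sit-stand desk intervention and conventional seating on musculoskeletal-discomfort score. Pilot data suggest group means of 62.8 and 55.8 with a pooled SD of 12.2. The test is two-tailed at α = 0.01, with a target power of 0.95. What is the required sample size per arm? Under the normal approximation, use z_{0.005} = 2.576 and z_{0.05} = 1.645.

Cohen's d = |M₁ − M₂| / SD_pooled = |62.8 − 55.8| / 12.2 = 7.0 / 12.2 = 0.574.
For two independent groups with equal n: n = 2·((z_{α/2} + z_β) / d)².
z_{α/2} + z_β = 2.576 + 1.645 = 4.221.
n = 2 × (4.221 / 0.574)² = 2 × 7.354² = 2 × 54.08 = 108.2.
Round up to the next whole participant.

n = 109 per group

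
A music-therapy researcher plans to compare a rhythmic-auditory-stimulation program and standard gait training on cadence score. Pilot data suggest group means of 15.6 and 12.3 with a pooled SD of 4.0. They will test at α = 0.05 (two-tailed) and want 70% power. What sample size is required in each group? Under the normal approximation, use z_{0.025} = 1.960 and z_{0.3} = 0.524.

Cohen's d = |M₁ − M₂| / SD_pooled = |15.6 − 12.3| / 4.0 = 3.3 / 4.0 = 0.825.
For two independent groups with equal n: n = 2·((z_{α/2} + z_β) / d)².
z_{α/2} + z_β = 1.960 + 0.524 = 2.484.
n = 2 × (2.484 / 0.825)² = 2 × 3.011² = 2 × 9.07 = 18.1.
Round up to the next whole participant.

n = 19 per group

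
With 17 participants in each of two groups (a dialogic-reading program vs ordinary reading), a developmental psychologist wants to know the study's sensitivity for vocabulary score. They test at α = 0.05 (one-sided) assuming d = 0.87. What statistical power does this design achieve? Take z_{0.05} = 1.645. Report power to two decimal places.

power ≈ 0.81

For two equal groups, power = Φ(d·√(n/2) − z_{α}).
d·√(n/2) = 0.87 × √(17/2) = 0.87 × 2.915 = 2.536.
z_β = 2.536 − 1.645 = 0.891.
Power = Φ(0.891) = 0.814.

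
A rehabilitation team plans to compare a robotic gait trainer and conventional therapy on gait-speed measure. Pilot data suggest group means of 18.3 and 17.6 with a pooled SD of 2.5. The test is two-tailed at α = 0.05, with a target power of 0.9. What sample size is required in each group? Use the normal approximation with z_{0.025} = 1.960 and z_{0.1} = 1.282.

n = 269 per group

Cohen's d = |M₁ − M₂| / SD_pooled = |18.3 − 17.6| / 2.5 = 0.7 / 2.5 = 0.280.
For two independent groups with equal n: n = 2·((z_{α/2} + z_β) / d)².
z_{α/2} + z_β = 1.960 + 1.282 = 3.242.
n = 2 × (3.242 / 0.280)² = 2 × 11.579² = 2 × 134.06 = 268.1.
Round up to the next whole participant.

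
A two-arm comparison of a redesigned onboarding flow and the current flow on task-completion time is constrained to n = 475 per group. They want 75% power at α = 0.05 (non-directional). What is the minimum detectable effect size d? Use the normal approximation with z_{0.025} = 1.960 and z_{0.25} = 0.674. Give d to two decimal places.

d_min ≈ 0.17

For two independent groups of n = 475 each: d_min = (z_{α/2} + z_β)·√(2/n).
z-sum = 1.960 + 0.674 = 2.634.
d_min = 2.634 × √(2/475) = 2.634 × 0.0649 = 0.171.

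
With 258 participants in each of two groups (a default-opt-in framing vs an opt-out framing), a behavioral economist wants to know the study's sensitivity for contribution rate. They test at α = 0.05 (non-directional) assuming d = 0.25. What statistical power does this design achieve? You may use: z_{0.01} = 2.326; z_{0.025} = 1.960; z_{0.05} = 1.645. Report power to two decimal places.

For two equal groups, power = Φ(d·√(n/2) − z_{α/2}).
d·√(n/2) = 0.25 × √(258/2) = 0.25 × 11.358 = 2.839.
z_β = 2.839 − 1.960 = 0.879.
Power = Φ(0.879) = 0.810.

power ≈ 0.81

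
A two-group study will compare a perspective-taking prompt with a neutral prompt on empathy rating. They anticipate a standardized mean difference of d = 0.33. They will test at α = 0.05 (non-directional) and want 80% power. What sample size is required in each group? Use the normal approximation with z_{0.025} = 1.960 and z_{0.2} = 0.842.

n = 145 per group

For two independent groups with equal n: n = 2·((z_{α/2} + z_β) / d)².
z_{α/2} + z_β = 1.960 + 0.842 = 2.802.
n = 2 × (2.802 / 0.33)² = 2 × 8.491² = 2 × 72.10 = 144.2.
Round up to the next whole participant.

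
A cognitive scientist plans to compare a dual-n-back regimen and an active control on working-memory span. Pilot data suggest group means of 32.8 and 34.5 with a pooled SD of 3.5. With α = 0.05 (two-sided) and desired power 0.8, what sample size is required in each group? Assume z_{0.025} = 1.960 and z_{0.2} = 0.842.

Cohen's d = |M₁ − M₂| / SD_pooled = |32.8 − 34.5| / 3.5 = 1.7 / 3.5 = 0.486.
For two independent groups with equal n: n = 2·((z_{α/2} + z_β) / d)².
z_{α/2} + z_β = 1.960 + 0.842 = 2.802.
n = 2 × (2.802 / 0.486)² = 2 × 5.765² = 2 × 33.24 = 66.5.
Round up to the next whole participant.

n = 67 per group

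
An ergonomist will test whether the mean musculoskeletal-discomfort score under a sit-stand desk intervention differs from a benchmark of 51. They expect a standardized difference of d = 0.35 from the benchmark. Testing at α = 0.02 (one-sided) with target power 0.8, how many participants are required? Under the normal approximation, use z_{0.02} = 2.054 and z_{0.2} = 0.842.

n = 69

For a one-sample test: n = ((z_{α} + z_β) / d)².
z_{α} + z_β = 2.054 + 0.842 = 2.896.
n = (2.896 / 0.35)² = 8.274² = 68.46.
Round up.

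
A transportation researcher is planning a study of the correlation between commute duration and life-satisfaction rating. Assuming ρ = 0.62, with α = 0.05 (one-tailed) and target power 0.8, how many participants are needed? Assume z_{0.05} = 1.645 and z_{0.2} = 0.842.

n = 15

Fisher's z: C = ½·ln((1+r)/(1−r)) = ½·ln(4.2632) = 0.7250.
n = ((z_{α} + z_β)/C)² + 3.
(1.645 + 0.842) / 0.7250 = 2.487 / 0.7250 = 3.430.
n = 3.430² + 3 = 11.77 + 3 = 14.8.
Round up.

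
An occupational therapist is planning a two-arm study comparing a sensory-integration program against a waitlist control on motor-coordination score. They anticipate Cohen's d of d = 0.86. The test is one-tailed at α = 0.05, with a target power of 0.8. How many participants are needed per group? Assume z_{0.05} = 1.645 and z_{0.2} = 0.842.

For two independent groups with equal n: n = 2·((z_{α} + z_β) / d)².
z_{α} + z_β = 1.645 + 0.842 = 2.487.
n = 2 × (2.487 / 0.86)² = 2 × 2.892² = 2 × 8.36 = 16.7.
Round up to the next whole participant.

n = 17 per group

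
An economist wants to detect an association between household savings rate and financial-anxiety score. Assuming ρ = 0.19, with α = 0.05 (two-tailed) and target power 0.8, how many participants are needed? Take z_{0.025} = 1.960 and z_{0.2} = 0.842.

n = 216

Fisher's z: C = ½·ln((1+r)/(1−r)) = ½·ln(1.4691) = 0.1923.
n = ((z_{α/2} + z_β)/C)² + 3.
(1.960 + 0.842) / 0.1923 = 2.802 / 0.1923 = 14.571.
n = 14.571² + 3 = 212.31 + 3 = 215.3.
Round up.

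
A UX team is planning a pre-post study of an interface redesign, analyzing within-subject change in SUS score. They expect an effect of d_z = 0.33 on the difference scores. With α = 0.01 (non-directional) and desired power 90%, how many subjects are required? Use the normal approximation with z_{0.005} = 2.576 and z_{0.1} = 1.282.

For a paired (one-sample on differences) test: n = ((z_{α/2} + z_β) / d)².
z_{α/2} + z_β = 2.576 + 1.282 = 3.858.
n = (3.858 / 0.33)² = 11.691² = 136.68.
Round up.

n = 137 pairs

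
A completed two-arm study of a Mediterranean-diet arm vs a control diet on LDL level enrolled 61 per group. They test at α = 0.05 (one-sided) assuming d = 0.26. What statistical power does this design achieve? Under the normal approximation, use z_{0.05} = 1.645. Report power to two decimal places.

power ≈ 0.42

For two equal groups, power = Φ(d·√(n/2) − z_{α}).
d·√(n/2) = 0.26 × √(61/2) = 0.26 × 5.523 = 1.436.
z_β = 1.436 − 1.645 = -0.209.
Power = Φ(-0.209) = 0.417.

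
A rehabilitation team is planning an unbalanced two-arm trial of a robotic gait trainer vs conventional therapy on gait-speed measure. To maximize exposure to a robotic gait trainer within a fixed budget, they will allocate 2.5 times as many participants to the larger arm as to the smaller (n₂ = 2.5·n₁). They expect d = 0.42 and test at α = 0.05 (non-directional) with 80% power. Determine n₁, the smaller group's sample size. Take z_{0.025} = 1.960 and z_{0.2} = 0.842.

n₁ = 63

With allocation ratio k = n₂/n₁ = 2.5, Var(x̄₁−x̄₂) = σ²(1/n₁ + 1/(k·n₁)) = σ²·(k+1)/(k·n₁).
So n₁ = (1 + 1/k)·((z_{α/2} + z_β)/d)² = 1.400 × (2.802/0.42)².
n₁ = 1.400 × 44.51 = 62.3.
Round up: n₁ = 63, giving n₂ = ⌈2.5 × 63⌉ = ⌈157.5⌉ = 158.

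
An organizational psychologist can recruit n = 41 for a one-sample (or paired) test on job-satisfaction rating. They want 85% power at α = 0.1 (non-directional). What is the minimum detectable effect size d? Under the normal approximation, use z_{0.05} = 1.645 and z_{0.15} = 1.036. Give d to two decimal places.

d_min ≈ 0.42

For a single sample (or paired design) of n = 41: d_min = (z_{α/2} + z_β)/√n.
z-sum = 1.645 + 1.036 = 2.681.
d_min = 2.681 / √41 = 2.681 / 6.403 = 0.419.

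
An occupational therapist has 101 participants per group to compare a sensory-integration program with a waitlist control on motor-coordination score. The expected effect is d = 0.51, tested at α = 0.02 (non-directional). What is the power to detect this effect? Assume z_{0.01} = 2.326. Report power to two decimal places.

power ≈ 0.90

For two equal groups, power = Φ(d·√(n/2) − z_{α/2}).
d·√(n/2) = 0.51 × √(101/2) = 0.51 × 7.106 = 3.624.
z_β = 3.624 − 2.326 = 1.298.
Power = Φ(1.298) = 0.903.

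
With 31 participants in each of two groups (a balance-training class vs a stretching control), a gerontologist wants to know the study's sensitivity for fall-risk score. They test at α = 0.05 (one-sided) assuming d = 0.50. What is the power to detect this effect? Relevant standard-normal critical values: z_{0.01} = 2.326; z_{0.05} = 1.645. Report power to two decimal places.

For two equal groups, power = Φ(d·√(n/2) − z_{α}).
d·√(n/2) = 0.50 × √(31/2) = 0.50 × 3.937 = 1.969.
z_β = 1.969 − 1.645 = 0.324.
Power = Φ(0.324) = 0.627.

power ≈ 0.63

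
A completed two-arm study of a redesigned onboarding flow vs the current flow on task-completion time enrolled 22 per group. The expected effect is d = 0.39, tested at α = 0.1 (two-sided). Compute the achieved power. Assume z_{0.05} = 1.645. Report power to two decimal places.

For two equal groups, power = Φ(d·√(n/2) − z_{α/2}).
d·√(n/2) = 0.39 × √(22/2) = 0.39 × 3.317 = 1.293.
z_β = 1.293 − 1.645 = -0.352.
Power = Φ(-0.352) = 0.363.

power ≈ 0.36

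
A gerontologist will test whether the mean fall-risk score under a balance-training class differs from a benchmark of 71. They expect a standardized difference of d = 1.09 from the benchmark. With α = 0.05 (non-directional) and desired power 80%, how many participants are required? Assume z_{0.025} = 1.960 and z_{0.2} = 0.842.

n = 7

For a one-sample test: n = ((z_{α/2} + z_β) / d)².
z_{α/2} + z_β = 1.960 + 0.842 = 2.802.
n = (2.802 / 1.09)² = 2.571² = 6.61.
Round up.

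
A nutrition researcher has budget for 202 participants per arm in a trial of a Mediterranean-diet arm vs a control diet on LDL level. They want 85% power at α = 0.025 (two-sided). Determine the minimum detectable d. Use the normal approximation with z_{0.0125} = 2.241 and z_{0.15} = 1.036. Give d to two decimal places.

For two independent groups of n = 202 each: d_min = (z_{α/2} + z_β)·√(2/n).
z-sum = 2.241 + 1.036 = 3.277.
d_min = 3.277 × √(2/202) = 3.277 × 0.0995 = 0.326.

d_min ≈ 0.33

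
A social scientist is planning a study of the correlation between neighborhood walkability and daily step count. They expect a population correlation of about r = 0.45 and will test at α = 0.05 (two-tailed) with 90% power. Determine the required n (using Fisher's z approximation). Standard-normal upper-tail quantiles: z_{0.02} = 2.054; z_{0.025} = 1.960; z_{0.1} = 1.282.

n = 48

Fisher's z: C = ½·ln((1+r)/(1−r)) = ½·ln(2.6364) = 0.4847.
n = ((z_{α/2} + z_β)/C)² + 3.
(1.960 + 1.282) / 0.4847 = 3.242 / 0.4847 = 6.689.
n = 6.689² + 3 = 44.74 + 3 = 47.7.
Round up.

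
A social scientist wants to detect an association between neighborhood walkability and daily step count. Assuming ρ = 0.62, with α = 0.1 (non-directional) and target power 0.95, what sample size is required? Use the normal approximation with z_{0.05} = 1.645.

n = 24

Fisher's z: C = ½·ln((1+r)/(1−r)) = ½·ln(4.2632) = 0.7250.
n = ((z_{α/2} + z_β)/C)² + 3.
(1.645 + 1.645) / 0.7250 = 3.290 / 0.7250 = 4.538.
n = 4.538² + 3 = 20.59 + 3 = 23.6.
Round up.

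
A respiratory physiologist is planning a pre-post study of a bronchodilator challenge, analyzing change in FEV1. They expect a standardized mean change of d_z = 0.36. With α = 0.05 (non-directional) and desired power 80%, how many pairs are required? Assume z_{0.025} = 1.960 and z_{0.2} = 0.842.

For a paired (one-sample on differences) test: n = ((z_{α/2} + z_β) / d)².
z_{α/2} + z_β = 1.960 + 0.842 = 2.802.
n = (2.802 / 0.36)² = 7.783² = 60.58.
Round up.

n = 61 pairs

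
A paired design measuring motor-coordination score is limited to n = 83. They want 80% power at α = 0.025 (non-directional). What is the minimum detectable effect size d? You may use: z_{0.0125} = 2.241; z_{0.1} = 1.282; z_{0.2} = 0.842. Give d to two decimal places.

For a single sample (or paired design) of n = 83: d_min = (z_{α/2} + z_β)/√n.
z-sum = 2.241 + 0.842 = 3.083.
d_min = 3.083 / √83 = 3.083 / 9.110 = 0.338.

d_min ≈ 0.34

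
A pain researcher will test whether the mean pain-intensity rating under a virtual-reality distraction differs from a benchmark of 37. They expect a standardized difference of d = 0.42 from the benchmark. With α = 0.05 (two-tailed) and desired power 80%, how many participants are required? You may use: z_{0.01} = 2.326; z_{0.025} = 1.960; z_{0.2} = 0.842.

n = 45

For a one-sample test: n = ((z_{α/2} + z_β) / d)².
z_{α/2} + z_β = 1.960 + 0.842 = 2.802.
n = (2.802 / 0.42)² = 6.671² = 44.51.
Round up.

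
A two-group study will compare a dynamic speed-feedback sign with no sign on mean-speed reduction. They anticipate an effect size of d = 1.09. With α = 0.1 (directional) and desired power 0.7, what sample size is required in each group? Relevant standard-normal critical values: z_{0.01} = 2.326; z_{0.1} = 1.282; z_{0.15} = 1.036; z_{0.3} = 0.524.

For two independent groups with equal n: n = 2·((z_{α} + z_β) / d)².
z_{α} + z_β = 1.282 + 0.524 = 1.806.
n = 2 × (1.806 / 1.09)² = 2 × 1.657² = 2 × 2.75 = 5.5.
Round up to the next whole participant.

n = 6 per group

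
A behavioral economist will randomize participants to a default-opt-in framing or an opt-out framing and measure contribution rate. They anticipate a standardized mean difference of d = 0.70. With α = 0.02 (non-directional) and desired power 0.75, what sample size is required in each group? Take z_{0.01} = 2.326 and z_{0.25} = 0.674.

n = 37 per group

For two independent groups with equal n: n = 2·((z_{α/2} + z_β) / d)².
z_{α/2} + z_β = 2.326 + 0.674 = 3.000.
n = 2 × (3.000 / 0.70)² = 2 × 4.286² = 2 × 18.37 = 36.7.
Round up to the next whole participant.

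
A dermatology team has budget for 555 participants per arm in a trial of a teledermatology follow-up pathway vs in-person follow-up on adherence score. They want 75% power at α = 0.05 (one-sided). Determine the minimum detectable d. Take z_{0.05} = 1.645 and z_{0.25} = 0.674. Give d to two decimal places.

d_min ≈ 0.14

For two independent groups of n = 555 each: d_min = (z_{α} + z_β)·√(2/n).
z-sum = 1.645 + 0.674 = 2.319.
d_min = 2.319 × √(2/555) = 2.319 × 0.0600 = 0.139.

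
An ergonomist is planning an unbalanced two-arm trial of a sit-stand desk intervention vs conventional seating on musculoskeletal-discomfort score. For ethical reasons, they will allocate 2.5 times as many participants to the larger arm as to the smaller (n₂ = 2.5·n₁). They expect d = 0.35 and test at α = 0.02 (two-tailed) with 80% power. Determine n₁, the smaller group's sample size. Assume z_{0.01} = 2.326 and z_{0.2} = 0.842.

With allocation ratio k = n₂/n₁ = 2.5, Var(x̄₁−x̄₂) = σ²(1/n₁ + 1/(k·n₁)) = σ²·(k+1)/(k·n₁).
So n₁ = (1 + 1/k)·((z_{α/2} + z_β)/d)² = 1.400 × (3.168/0.35)².
n₁ = 1.400 × 81.93 = 114.7.
Round up: n₁ = 115, giving n₂ = ⌈2.5 × 115⌉ = ⌈287.5⌉ = 288.

n₁ = 115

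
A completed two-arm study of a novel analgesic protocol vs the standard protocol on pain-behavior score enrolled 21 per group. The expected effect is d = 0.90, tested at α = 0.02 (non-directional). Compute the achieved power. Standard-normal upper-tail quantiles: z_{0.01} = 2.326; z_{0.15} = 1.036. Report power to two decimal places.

power ≈ 0.72

For two equal groups, power = Φ(d·√(n/2) − z_{α/2}).
d·√(n/2) = 0.90 × √(21/2) = 0.90 × 3.240 = 2.916.
z_β = 2.916 − 2.326 = 0.590.
Power = Φ(0.590) = 0.723.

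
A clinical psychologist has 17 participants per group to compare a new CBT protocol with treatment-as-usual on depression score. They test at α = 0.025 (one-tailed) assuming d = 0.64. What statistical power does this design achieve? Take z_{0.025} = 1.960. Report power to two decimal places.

For two equal groups, power = Φ(d·√(n/2) − z_{α}).
d·√(n/2) = 0.64 × √(17/2) = 0.64 × 2.915 = 1.866.
z_β = 1.866 − 1.960 = -0.094.
Power = Φ(-0.094) = 0.463.

power ≈ 0.46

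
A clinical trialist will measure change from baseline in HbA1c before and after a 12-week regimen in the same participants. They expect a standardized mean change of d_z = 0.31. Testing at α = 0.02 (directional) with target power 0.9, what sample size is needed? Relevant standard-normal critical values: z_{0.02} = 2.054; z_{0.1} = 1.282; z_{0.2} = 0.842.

n = 116 pairs

For a paired (one-sample on differences) test: n = ((z_{α} + z_β) / d)².
z_{α} + z_β = 2.054 + 1.282 = 3.336.
n = (3.336 / 0.31)² = 10.761² = 115.81.
Round up.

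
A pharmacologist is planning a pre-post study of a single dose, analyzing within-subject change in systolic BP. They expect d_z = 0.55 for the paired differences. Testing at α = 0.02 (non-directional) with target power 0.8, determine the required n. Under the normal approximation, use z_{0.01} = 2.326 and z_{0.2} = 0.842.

For a paired (one-sample on differences) test: n = ((z_{α/2} + z_β) / d)².
z_{α/2} + z_β = 2.326 + 0.842 = 3.168.
n = (3.168 / 0.55)² = 5.760² = 33.18.
Round up.

n = 34 pairs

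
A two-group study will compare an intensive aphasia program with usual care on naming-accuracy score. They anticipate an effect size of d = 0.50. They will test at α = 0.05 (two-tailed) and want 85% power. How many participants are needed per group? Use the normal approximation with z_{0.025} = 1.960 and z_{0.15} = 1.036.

n = 72 per group

For two independent groups with equal n: n = 2·((z_{α/2} + z_β) / d)².
z_{α/2} + z_β = 1.960 + 1.036 = 2.996.
n = 2 × (2.996 / 0.50)² = 2 × 5.992² = 2 × 35.90 = 71.8.
Round up to the next whole participant.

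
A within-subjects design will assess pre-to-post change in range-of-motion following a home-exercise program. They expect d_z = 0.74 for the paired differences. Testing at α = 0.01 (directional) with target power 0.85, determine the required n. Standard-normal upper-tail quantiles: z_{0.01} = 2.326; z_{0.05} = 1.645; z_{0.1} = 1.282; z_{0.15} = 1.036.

For a paired (one-sample on differences) test: n = ((z_{α} + z_β) / d)².
z_{α} + z_β = 2.326 + 1.036 = 3.362.
n = (3.362 / 0.74)² = 4.543² = 20.64.
Round up.

n = 21 pairs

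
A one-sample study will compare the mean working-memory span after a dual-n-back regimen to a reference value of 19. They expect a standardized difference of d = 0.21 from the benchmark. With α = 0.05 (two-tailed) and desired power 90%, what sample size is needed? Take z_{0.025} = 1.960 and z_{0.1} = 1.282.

n = 239

For a one-sample test: n = ((z_{α/2} + z_β) / d)².
z_{α/2} + z_β = 1.960 + 1.282 = 3.242.
n = (3.242 / 0.21)² = 15.438² = 238.33.
Round up.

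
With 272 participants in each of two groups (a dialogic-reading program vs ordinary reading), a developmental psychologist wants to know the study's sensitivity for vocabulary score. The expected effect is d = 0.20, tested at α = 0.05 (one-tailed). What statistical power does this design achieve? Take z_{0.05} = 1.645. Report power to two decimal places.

For two equal groups, power = Φ(d·√(n/2) − z_{α}).
d·√(n/2) = 0.20 × √(272/2) = 0.20 × 11.662 = 2.332.
z_β = 2.332 − 1.645 = 0.687.
Power = Φ(0.687) = 0.754.

power ≈ 0.75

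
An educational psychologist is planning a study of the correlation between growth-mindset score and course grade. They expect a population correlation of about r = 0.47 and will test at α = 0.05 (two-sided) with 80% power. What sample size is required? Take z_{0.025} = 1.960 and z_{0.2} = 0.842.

Fisher's z: C = ½·ln((1+r)/(1−r)) = ½·ln(2.7736) = 0.5101.
n = ((z_{α/2} + z_β)/C)² + 3.
(1.960 + 0.842) / 0.5101 = 2.802 / 0.5101 = 5.493.
n = 5.493² + 3 = 30.17 + 3 = 33.2.
Round up.

n = 34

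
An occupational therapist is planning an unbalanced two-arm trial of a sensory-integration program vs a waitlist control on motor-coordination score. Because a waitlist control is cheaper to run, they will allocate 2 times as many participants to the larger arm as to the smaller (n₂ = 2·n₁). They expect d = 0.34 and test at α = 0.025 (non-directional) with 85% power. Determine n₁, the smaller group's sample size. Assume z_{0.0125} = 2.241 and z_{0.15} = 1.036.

With allocation ratio k = n₂/n₁ = 2, Var(x̄₁−x̄₂) = σ²(1/n₁ + 1/(k·n₁)) = σ²·(k+1)/(k·n₁).
So n₁ = (1 + 1/k)·((z_{α/2} + z_β)/d)² = 1.500 × (3.277/0.34)².
n₁ = 1.500 × 92.90 = 139.3.
Round up: n₁ = 140, giving n₂ = 2 × 140 = 280.

n₁ = 140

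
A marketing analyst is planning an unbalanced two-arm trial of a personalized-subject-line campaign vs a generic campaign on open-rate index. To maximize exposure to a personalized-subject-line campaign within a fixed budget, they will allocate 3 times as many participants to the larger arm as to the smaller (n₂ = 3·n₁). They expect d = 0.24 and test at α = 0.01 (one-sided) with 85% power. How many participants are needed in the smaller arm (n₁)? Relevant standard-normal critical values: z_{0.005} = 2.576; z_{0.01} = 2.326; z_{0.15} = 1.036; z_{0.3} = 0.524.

n₁ = 262

With allocation ratio k = n₂/n₁ = 3, Var(x̄₁−x̄₂) = σ²(1/n₁ + 1/(k·n₁)) = σ²·(k+1)/(k·n₁).
So n₁ = (1 + 1/k)·((z_{α} + z_β)/d)² = 1.333 × (3.362/0.24)².
n₁ = 1.333 × 196.23 = 261.6.
Round up: n₁ = 262, giving n₂ = 3 × 262 = 786.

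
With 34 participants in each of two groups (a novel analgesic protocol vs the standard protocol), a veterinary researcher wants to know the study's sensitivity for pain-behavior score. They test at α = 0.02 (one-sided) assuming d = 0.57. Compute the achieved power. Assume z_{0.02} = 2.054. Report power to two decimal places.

power ≈ 0.62

For two equal groups, power = Φ(d·√(n/2) − z_{α}).
d·√(n/2) = 0.57 × √(34/2) = 0.57 × 4.123 = 2.350.
z_β = 2.350 − 2.054 = 0.296.
Power = Φ(0.296) = 0.616.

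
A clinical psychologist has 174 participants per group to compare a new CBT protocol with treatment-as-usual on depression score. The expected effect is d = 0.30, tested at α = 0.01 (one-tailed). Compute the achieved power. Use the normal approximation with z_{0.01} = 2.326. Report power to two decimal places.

For two equal groups, power = Φ(d·√(n/2) − z_{α}).
d·√(n/2) = 0.30 × √(174/2) = 0.30 × 9.327 = 2.798.
z_β = 2.798 − 2.326 = 0.472.
Power = Φ(0.472) = 0.682.

power ≈ 0.68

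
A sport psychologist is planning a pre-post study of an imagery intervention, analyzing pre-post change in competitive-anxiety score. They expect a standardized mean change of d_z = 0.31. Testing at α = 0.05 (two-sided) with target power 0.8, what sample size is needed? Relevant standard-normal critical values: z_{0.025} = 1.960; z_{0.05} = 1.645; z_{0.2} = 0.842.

n = 82 pairs

For a paired (one-sample on differences) test: n = ((z_{α/2} + z_β) / d)².
z_{α/2} + z_β = 1.960 + 0.842 = 2.802.
n = (2.802 / 0.31)² = 9.039² = 81.70.
Round up.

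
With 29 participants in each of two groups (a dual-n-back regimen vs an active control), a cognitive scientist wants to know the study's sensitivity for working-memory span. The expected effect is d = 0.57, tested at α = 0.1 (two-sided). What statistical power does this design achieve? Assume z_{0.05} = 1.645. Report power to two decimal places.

For two equal groups, power = Φ(d·√(n/2) − z_{α/2}).
d·√(n/2) = 0.57 × √(29/2) = 0.57 × 3.808 = 2.170.
z_β = 2.170 − 1.645 = 0.525.
Power = Φ(0.525) = 0.700.

power ≈ 0.70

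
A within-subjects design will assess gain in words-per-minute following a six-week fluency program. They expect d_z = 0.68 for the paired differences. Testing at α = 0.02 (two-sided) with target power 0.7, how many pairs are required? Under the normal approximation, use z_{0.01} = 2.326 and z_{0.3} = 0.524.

For a paired (one-sample on differences) test: n = ((z_{α/2} + z_β) / d)².
z_{α/2} + z_β = 2.326 + 0.524 = 2.850.
n = (2.850 / 0.68)² = 4.191² = 17.57.
Round up.

n = 18 pairs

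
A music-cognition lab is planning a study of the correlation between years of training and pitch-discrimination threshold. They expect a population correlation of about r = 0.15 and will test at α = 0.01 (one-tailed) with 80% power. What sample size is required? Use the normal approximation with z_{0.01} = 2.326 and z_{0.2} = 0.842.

n = 443

Fisher's z: C = ½·ln((1+r)/(1−r)) = ½·ln(1.3529) = 0.1511.
n = ((z_{α} + z_β)/C)² + 3.
(2.326 + 0.842) / 0.1511 = 3.168 / 0.1511 = 20.966.
n = 20.966² + 3 = 439.58 + 3 = 442.6.
Round up.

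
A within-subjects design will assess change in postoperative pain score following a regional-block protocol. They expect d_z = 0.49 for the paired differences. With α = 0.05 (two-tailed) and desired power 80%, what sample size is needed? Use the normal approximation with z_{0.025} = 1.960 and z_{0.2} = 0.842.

n = 33 pairs

For a paired (one-sample on differences) test: n = ((z_{α/2} + z_β) / d)².
z_{α/2} + z_β = 1.960 + 0.842 = 2.802.
n = (2.802 / 0.49)² = 5.718² = 32.70.
Round up.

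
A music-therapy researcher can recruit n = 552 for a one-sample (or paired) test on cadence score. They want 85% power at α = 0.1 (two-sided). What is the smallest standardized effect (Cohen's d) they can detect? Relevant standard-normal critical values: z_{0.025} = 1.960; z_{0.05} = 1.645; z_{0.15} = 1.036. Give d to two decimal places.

d_min ≈ 0.11

For a single sample (or paired design) of n = 552: d_min = (z_{α/2} + z_β)/√n.
z-sum = 1.645 + 1.036 = 2.681.
d_min = 2.681 / √552 = 2.681 / 23.495 = 0.114.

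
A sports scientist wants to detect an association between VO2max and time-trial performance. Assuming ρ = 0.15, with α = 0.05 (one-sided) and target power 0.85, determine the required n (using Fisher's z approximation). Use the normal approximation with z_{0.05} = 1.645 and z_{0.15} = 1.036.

n = 318

Fisher's z: C = ½·ln((1+r)/(1−r)) = ½·ln(1.3529) = 0.1511.
n = ((z_{α} + z_β)/C)² + 3.
(1.645 + 1.036) / 0.1511 = 2.681 / 0.1511 = 17.743.
n = 17.743² + 3 = 314.82 + 3 = 317.8.
Round up.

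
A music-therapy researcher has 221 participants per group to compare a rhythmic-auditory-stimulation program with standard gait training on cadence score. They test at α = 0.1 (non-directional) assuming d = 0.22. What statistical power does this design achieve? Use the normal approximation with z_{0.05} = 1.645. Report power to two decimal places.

power ≈ 0.75

For two equal groups, power = Φ(d·√(n/2) − z_{α/2}).
d·√(n/2) = 0.22 × √(221/2) = 0.22 × 10.512 = 2.313.
z_β = 2.313 − 1.645 = 0.668.
Power = Φ(0.668) = 0.748.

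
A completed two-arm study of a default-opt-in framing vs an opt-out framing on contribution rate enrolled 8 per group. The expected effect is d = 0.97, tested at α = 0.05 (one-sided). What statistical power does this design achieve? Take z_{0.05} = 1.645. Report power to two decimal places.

power ≈ 0.62

For two equal groups, power = Φ(d·√(n/2) − z_{α}).
d·√(n/2) = 0.97 × √(8/2) = 0.97 × 2.000 = 1.940.
z_β = 1.940 − 1.645 = 0.295.
Power = Φ(0.295) = 0.616.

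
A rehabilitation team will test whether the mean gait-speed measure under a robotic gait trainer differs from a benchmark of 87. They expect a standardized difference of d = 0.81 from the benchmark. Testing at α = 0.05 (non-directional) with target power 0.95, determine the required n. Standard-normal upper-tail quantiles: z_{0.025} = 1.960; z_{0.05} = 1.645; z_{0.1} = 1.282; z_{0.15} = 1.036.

n = 20

For a one-sample test: n = ((z_{α/2} + z_β) / d)².
z_{α/2} + z_β = 1.960 + 1.645 = 3.605.
n = (3.605 / 0.81)² = 4.451² = 19.81.
Round up.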